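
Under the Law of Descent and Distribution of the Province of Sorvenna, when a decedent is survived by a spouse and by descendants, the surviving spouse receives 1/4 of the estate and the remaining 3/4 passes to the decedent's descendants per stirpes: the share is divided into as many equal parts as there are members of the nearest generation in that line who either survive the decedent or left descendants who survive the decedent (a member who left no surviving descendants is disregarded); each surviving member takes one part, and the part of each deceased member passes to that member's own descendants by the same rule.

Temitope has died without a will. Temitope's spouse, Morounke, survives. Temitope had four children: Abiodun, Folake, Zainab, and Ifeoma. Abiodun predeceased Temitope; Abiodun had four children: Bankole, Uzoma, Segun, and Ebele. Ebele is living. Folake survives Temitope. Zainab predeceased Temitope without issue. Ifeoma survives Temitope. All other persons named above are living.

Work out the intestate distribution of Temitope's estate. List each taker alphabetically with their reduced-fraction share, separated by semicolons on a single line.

Bankole 1/16; Ebele 1/16; Folake 1/4; Ifeoma 1/4; Morounke 1/4; Segun 1/16; Uzoma 1/16

Morounke, as surviving spouse, takes 1/4.
The remaining 3/4 passes to Temitope's descendants per stirpes.
Zainab left no surviving issue, so that branch lapses and is disregarded.
The 3/4 is divided into 3 equal shares of 1/4 among Abiodun, Folake, Ifeoma.
Abiodun predeceased; the 1/4 allotted to Abiodun's branch passes to Abiodun's issue by representation.
The 1/4 is divided into 4 equal shares of 1/16 among Bankole, Uzoma, Segun, Ebele.
Bankole is living and takes 1/16.
Uzoma is living and takes 1/16.
Segun is living and takes 1/16.
Ebele is living and takes 1/16.
Folake is living and takes 1/4.
Ifeoma is living and takes 1/4.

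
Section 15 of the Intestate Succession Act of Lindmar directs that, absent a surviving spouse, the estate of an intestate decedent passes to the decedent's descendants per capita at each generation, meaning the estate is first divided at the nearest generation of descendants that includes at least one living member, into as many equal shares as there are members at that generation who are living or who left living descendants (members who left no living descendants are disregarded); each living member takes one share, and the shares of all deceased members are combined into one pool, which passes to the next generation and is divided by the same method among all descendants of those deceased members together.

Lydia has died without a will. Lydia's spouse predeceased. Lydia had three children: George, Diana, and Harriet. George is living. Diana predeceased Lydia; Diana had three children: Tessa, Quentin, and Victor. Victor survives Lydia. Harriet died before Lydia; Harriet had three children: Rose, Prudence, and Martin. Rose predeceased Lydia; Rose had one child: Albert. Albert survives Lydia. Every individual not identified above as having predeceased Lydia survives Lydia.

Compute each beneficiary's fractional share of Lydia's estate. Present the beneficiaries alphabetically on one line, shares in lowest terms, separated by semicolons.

There is no surviving spouse, so the entire estate passes to Lydia's descendants per capita at each generation.
At generation 1 (George, Diana, Harriet) there are 3 shares of (1)/3 = 1/3 each.
Living: George — each takes 1/3.
Deceased: Diana and Harriet. Their combined 2/3 is pooled and carried to generation 2.
At generation 2 (Tessa, Quentin, Victor, Rose, Prudence, Martin) there are 6 shares of (2/3)/6 = 1/9 each.
Living: Tessa, Quentin, Victor, Prudence, and Martin — each takes 1/9.
Deceased: Rose. That 1/9 share is carried to generation 3.
At generation 3 (Albert) there are 1 shares of (1/9)/1 = 1/9 each.
Living: Albert — each takes 1/9.

Albert 1/9; George 1/3; Martin 1/9; Prudence 1/9; Quentin 1/9; Tessa 1/9; Victor 1/9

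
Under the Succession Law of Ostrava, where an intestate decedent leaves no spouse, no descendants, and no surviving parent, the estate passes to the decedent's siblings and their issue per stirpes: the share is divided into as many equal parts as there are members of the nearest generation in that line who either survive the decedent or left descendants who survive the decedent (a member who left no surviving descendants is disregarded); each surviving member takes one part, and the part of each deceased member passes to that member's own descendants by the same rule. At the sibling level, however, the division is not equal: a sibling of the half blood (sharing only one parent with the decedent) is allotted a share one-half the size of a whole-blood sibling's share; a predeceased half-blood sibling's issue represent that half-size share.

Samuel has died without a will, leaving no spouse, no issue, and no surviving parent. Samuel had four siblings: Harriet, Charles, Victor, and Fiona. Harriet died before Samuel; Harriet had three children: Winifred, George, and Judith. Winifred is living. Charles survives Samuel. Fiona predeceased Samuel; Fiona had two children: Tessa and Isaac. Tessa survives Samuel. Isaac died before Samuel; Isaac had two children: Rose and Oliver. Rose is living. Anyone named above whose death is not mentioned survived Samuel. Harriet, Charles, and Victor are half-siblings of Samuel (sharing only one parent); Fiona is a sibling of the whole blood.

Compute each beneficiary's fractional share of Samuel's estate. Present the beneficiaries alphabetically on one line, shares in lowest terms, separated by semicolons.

Charles 1/5; George 1/15; Judith 1/15; Oliver 1/10; Rose 1/10; Tessa 1/5; Victor 1/5; Winifred 1/15

No spouse, descendants, or parent survives, so the estate passes to Samuel's siblings per stirpes.
Half-blood siblings count for one-half the weight of whole-blood siblings at the initial division.
Dividing 1 in proportion to weights (total weight 5/2): Harriet (weight 1/2) → 1/5; Charles (weight 1/2) → 1/5; Victor (weight 1/2) → 1/5; Fiona (weight 1) → 2/5.
Harriet predeceased; the 1/5 allotted to Harriet's branch passes to Harriet's issue by representation.
The 1/5 is divided into 3 equal shares of 1/15 among Winifred, George, Judith.
Winifred is living and takes 1/15.
George is living and takes 1/15.
Judith is living and takes 1/15.
Charles is living and takes 1/5.
Victor is living and takes 1/5.
Fiona predeceased; the 2/5 allotted to Fiona's branch passes to Fiona's issue by representation.
The 2/5 is divided into 2 equal shares of 1/5 among Tessa, Isaac.
Tessa is living and takes 1/5.
Isaac predeceased; the 1/5 allotted to Isaac's branch passes to Isaac's issue by representation.
The 1/5 is divided into 2 equal shares of 1/10 among Rose, Oliver.
Rose is living and takes 1/10.
Oliver is living and takes 1/10.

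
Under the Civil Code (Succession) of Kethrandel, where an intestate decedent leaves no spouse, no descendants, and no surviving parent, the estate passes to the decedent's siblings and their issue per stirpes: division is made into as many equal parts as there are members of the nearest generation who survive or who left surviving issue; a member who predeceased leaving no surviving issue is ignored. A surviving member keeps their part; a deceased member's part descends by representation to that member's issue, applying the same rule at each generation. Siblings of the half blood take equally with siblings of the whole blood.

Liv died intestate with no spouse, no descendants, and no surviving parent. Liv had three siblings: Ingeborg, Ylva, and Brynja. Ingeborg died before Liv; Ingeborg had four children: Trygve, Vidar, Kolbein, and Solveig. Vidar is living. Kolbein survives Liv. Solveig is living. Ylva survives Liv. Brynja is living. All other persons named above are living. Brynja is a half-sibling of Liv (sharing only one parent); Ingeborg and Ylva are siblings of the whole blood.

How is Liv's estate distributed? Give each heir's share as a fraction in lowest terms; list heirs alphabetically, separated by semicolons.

Brynja 1/3; Kolbein 1/12; Solveig 1/12; Trygve 1/12; Vidar 1/12; Ylva 1/3

No spouse, descendants, or parent survives, so the estate passes to Liv's siblings per stirpes.
Half-blood and whole-blood siblings take equally under the stated rule.
The estate is divided into 3 equal shares of 1/3 among Ingeborg, Ylva, Brynja.
Ingeborg predeceased; the 1/3 allotted to Ingeborg's branch passes to Ingeborg's issue by representation.
The 1/3 is divided into 4 equal shares of 1/12 among Trygve, Vidar, Kolbein, Solveig.
Trygve is living and takes 1/12.
Vidar is living and takes 1/12.
Kolbein is living and takes 1/12.
Solveig is living and takes 1/12.
Ylva is living and takes 1/3.
Brynja is living and takes 1/3.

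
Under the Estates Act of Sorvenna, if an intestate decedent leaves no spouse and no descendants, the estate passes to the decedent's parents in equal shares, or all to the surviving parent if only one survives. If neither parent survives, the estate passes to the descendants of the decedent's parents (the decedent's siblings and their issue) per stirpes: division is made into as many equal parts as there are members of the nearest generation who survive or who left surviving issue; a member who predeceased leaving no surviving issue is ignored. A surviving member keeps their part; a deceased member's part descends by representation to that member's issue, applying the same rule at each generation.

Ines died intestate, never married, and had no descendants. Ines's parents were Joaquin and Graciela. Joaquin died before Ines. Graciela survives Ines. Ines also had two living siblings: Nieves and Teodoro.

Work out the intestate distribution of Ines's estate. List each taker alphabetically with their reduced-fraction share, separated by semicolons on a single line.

Graciela 1

Only one parent, Graciela, survives, so Graciela takes the entire estate. The siblings take nothing because a surviving parent has priority.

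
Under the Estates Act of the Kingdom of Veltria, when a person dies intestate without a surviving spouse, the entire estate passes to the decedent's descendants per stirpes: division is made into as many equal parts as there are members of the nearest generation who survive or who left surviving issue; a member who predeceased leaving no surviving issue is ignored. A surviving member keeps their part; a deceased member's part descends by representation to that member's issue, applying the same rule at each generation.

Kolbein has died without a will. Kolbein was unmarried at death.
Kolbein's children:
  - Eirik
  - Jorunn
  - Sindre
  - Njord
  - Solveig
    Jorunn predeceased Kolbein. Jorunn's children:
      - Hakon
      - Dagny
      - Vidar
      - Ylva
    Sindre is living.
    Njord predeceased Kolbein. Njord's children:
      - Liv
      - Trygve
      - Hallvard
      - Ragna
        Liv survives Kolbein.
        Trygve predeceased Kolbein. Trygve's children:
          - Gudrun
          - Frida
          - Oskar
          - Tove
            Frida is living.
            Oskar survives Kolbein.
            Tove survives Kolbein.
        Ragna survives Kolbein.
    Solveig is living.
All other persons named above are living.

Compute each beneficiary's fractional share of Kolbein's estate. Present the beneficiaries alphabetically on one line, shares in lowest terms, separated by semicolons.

There is no surviving spouse, so the entire estate passes to Kolbein's descendants per stirpes.
The estate is divided into 5 equal shares of 1/5 among Eirik, Jorunn, Sindre, Njord, Solveig.
Eirik is living and takes 1/5.
Jorunn predeceased; the 1/5 allotted to Jorunn's branch passes to Jorunn's issue by representation.
The 1/5 is divided into 4 equal shares of 1/20 among Hakon, Dagny, Vidar, Ylva.
Hakon is living and takes 1/20.
Dagny is living and takes 1/20.
Vidar is living and takes 1/20.
Ylva is living and takes 1/20.
Sindre is living and takes 1/5.
Njord predeceased; the 1/5 allotted to Njord's branch passes to Njord's issue by representation.
The 1/5 is divided into 4 equal shares of 1/20 among Liv, Trygve, Hallvard, Ragna.
Liv is living and takes 1/20.
Trygve predeceased; the 1/20 allotted to Trygve's branch passes to Trygve's issue by representation.
The 1/20 is divided into 4 equal shares of 1/80 among Gudrun, Frida, Oskar, Tove.
Gudrun is living and takes 1/80.
Frida is living and takes 1/80.
Oskar is living and takes 1/80.
Tove is living and takes 1/80.
Hallvard is living and takes 1/20.
Ragna is living and takes 1/20.
Solveig is living and takes 1/5.

Dagny 1/20; Eirik 1/5; Frida 1/80; Gudrun 1/80; Hakon 1/20; Hallvard 1/20; Liv 1/20; Oskar 1/80; Ragna 1/20; Sindre 1/5; Solveig 1/5; Tove 1/80; Vidar 1/20; Ylva 1/20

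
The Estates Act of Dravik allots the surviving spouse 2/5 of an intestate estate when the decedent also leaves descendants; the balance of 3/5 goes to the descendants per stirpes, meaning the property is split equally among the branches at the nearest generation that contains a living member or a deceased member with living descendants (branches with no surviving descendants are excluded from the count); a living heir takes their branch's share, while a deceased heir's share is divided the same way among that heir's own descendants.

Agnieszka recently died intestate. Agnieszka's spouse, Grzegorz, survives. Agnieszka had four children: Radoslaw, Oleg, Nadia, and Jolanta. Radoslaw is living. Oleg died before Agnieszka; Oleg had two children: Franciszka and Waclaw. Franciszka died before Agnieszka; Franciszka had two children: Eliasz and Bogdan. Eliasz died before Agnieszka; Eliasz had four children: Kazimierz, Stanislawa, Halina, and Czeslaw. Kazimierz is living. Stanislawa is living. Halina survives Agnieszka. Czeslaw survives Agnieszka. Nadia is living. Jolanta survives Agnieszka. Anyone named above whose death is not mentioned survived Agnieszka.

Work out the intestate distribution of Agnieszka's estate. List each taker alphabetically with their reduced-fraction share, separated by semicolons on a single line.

Grzegorz, as surviving spouse, takes 2/5.
The remaining 3/5 passes to Agnieszka's descendants per stirpes.
The 3/5 is divided into 4 equal shares of 3/20 among Radoslaw, Oleg, Nadia, Jolanta.
Radoslaw is living and takes 3/20.
Oleg predeceased; the 3/20 allotted to Oleg's branch passes to Oleg's issue by representation.
The 3/20 is divided into 2 equal shares of 3/40 among Franciszka, Waclaw.
Franciszka predeceased; the 3/40 allotted to Franciszka's branch passes to Franciszka's issue by representation.
The 3/40 is divided into 2 equal shares of 3/80 among Eliasz, Bogdan.
Eliasz predeceased; the 3/80 allotted to Eliasz's branch passes to Eliasz's issue by representation.
The 3/80 is divided into 4 equal shares of 3/320 among Kazimierz, Stanislawa, Halina, Czeslaw.
Kazimierz is living and takes 3/320.
Stanislawa is living and takes 3/320.
Halina is living and takes 3/320.
Czeslaw is living and takes 3/320.
Bogdan is living and takes 3/80.
Waclaw is living and takes 3/40.
Nadia is living and takes 3/20.
Jolanta is living and takes 3/20.

Bogdan 3/80; Czeslaw 3/320; Grzegorz 2/5; Halina 3/320; Jolanta 3/20; Kazimierz 3/320; Nadia 3/20; Radoslaw 3/20; Stanislawa 3/320; Waclaw 3/40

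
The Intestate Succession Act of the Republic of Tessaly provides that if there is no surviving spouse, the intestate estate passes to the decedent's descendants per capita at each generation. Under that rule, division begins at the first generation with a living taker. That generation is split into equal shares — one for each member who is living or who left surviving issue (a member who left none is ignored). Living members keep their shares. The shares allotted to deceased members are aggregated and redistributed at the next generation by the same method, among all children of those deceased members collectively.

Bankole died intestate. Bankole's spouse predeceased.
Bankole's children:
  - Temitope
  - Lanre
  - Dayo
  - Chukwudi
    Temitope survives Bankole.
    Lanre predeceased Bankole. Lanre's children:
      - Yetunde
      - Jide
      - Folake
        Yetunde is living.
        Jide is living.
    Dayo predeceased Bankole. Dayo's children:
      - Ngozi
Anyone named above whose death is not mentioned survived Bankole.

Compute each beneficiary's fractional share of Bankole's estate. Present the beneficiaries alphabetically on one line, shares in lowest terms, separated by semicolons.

There is no surviving spouse, so the entire estate passes to Bankole's descendants per capita at each generation.
At generation 1 (Temitope, Lanre, Dayo, Chukwudi) there are 4 shares of (1)/4 = 1/4 each.
Living: Temitope and Chukwudi — each takes 1/4.
Deceased: Lanre and Dayo. Their combined 1/2 is pooled and carried to generation 2.
At generation 2 (Yetunde, Jide, Folake, Ngozi) there are 4 shares of (1/2)/4 = 1/8 each.
Living: Yetunde, Jide, Folake, and Ngozi — each takes 1/8.

Chukwudi 1/4; Folake 1/8; Jide 1/8; Ngozi 1/8; Temitope 1/4; Yetunde 1/8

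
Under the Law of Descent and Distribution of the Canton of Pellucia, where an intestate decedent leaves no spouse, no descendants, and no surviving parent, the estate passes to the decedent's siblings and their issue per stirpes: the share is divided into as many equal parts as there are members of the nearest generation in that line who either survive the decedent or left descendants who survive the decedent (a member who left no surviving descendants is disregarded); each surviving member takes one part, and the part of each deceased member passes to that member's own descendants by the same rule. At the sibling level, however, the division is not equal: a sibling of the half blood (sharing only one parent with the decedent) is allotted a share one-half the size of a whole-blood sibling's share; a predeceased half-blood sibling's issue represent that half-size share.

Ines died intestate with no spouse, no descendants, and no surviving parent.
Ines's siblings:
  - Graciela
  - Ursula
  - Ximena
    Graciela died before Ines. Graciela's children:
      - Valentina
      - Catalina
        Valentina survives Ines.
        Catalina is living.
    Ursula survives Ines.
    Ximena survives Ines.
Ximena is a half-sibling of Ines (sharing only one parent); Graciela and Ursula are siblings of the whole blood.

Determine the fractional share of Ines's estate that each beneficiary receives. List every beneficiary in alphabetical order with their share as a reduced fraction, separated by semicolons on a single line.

Catalina 1/5; Ursula 2/5; Valentina 1/5; Ximena 1/5

No spouse, descendants, or parent survives, so the estate passes to Ines's siblings per stirpes.
Half-blood siblings count for one-half the weight of whole-blood siblings at the initial division.
Dividing 1 in proportion to weights (total weight 5/2): Graciela (weight 1) → 2/5; Ursula (weight 1) → 2/5; Ximena (weight 1/2) → 1/5.
Graciela predeceased; the 2/5 allotted to Graciela's branch passes to Graciela's issue by representation.
The 2/5 is divided into 2 equal shares of 1/5 among Valentina, Catalina.
Valentina is living and takes 1/5.
Catalina is living and takes 1/5.
Ursula is living and takes 2/5.
Ximena is living and takes 1/5.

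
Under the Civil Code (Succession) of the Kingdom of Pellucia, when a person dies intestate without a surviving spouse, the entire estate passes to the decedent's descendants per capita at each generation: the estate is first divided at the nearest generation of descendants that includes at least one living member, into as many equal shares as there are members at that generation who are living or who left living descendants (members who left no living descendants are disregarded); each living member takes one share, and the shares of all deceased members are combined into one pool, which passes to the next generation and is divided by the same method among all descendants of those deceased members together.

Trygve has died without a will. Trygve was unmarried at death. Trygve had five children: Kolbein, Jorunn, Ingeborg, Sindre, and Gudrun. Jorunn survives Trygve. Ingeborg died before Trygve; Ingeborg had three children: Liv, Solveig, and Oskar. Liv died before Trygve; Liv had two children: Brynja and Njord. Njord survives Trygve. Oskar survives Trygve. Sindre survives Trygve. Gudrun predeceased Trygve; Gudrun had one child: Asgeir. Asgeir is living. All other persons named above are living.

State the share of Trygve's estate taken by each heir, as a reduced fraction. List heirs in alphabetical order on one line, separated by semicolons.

There is no surviving spouse, so the entire estate passes to Trygve's descendants per capita at each generation.
At generation 1 (Kolbein, Jorunn, Ingeborg, Sindre, Gudrun) there are 5 shares of (1)/5 = 1/5 each.
Living: Kolbein, Jorunn, and Sindre — each takes 1/5.
Deceased: Ingeborg and Gudrun. Their combined 2/5 is pooled and carried to generation 2.
At generation 2 (Liv, Solveig, Oskar, Asgeir) there are 4 shares of (2/5)/4 = 1/10 each.
Living: Solveig, Oskar, and Asgeir — each takes 1/10.
Deceased: Liv. That 1/10 share is carried to generation 3.
At generation 3 (Brynja, Njord) there are 2 shares of (1/10)/2 = 1/20 each.
Living: Brynja and Njord — each takes 1/20.

Asgeir 1/10; Brynja 1/20; Jorunn 1/5; Kolbein 1/5; Njord 1/20; Oskar 1/10; Sindre 1/5; Solveig 1/10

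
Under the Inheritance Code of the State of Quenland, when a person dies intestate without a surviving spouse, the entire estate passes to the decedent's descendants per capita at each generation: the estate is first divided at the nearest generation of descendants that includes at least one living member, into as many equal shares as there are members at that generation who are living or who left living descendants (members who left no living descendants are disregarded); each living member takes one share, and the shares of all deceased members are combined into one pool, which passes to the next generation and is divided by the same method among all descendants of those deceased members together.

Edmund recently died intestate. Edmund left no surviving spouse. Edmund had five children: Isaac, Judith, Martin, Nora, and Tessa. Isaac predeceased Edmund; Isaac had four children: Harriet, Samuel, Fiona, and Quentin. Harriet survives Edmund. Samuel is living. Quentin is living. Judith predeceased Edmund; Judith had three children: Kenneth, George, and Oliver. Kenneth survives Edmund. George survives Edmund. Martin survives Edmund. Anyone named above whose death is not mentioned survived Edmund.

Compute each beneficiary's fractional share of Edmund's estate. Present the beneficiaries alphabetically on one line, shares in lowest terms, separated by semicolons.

There is no surviving spouse, so the entire estate passes to Edmund's descendants per capita at each generation.
At generation 1 (Isaac, Judith, Martin, Nora, Tessa) there are 5 shares of (1)/5 = 1/5 each.
Living: Martin, Nora, and Tessa — each takes 1/5.
Deceased: Isaac and Judith. Their combined 2/5 is pooled and carried to generation 2.
At generation 2 (Harriet, Samuel, Fiona, Quentin, Kenneth, George, Oliver) there are 7 shares of (2/5)/7 = 2/35 each.
Living: Harriet, Samuel, Fiona, Quentin, Kenneth, George, and Oliver — each takes 2/35.

Fiona 2/35; George 2/35; Harriet 2/35; Kenneth 2/35; Martin 1/5; Nora 1/5; Oliver 2/35; Quentin 2/35; Samuel 2/35; Tessa 1/5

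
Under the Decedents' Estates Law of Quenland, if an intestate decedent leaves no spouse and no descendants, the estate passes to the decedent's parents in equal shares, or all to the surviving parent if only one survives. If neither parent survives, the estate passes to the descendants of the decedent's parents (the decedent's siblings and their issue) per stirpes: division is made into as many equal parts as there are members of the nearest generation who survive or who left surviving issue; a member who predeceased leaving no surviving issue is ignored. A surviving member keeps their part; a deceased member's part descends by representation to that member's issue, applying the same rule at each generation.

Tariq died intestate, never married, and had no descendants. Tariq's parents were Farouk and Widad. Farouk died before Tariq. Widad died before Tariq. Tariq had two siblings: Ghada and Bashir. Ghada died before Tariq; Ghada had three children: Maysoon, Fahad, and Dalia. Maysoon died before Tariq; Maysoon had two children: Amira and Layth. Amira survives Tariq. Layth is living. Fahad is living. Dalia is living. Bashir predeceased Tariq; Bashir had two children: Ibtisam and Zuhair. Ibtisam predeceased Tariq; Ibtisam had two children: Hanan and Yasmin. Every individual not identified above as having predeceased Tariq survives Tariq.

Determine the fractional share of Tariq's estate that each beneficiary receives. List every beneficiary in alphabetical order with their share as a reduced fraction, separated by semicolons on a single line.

Amira 1/12; Dalia 1/6; Fahad 1/6; Hanan 1/8; Layth 1/12; Yasmin 1/8; Zuhair 1/4

Neither parent survives and there are no descendants, so the estate passes to Tariq's siblings and their issue per stirpes.
The estate is divided into 2 equal shares of 1/2 among Ghada, Bashir.
Ghada predeceased; the 1/2 allotted to Ghada's branch passes to Ghada's issue by representation.
The 1/2 is divided into 3 equal shares of 1/6 among Maysoon, Fahad, Dalia.
Maysoon predeceased; the 1/6 allotted to Maysoon's branch passes to Maysoon's issue by representation.
The 1/6 is divided into 2 equal shares of 1/12 among Amira, Layth.
Amira is living and takes 1/12.
Layth is living and takes 1/12.
Fahad is living and takes 1/6.
Dalia is living and takes 1/6.
Bashir predeceased; the 1/2 allotted to Bashir's branch passes to Bashir's issue by representation.
The 1/2 is divided into 2 equal shares of 1/4 among Ibtisam, Zuhair.
Ibtisam predeceased; the 1/4 allotted to Ibtisam's branch passes to Ibtisam's issue by representation.
The 1/4 is divided into 2 equal shares of 1/8 among Hanan, Yasmin.
Hanan is living and takes 1/8.
Yasmin is living and takes 1/8.
Zuhair is living and takes 1/4.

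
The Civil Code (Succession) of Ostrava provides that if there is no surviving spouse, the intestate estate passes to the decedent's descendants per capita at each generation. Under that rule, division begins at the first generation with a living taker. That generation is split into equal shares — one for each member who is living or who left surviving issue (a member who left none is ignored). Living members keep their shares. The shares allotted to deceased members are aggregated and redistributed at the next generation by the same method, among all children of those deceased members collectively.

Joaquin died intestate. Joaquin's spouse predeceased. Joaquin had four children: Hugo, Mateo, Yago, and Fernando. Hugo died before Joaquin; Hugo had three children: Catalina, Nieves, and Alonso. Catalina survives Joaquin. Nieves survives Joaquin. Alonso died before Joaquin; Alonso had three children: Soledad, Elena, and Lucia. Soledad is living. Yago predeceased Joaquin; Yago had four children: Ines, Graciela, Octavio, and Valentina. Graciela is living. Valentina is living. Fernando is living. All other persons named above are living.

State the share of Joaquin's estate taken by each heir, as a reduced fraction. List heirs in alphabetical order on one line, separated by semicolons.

Catalina 1/14; Elena 1/42; Fernando 1/4; Graciela 1/14; Ines 1/14; Lucia 1/42; Mateo 1/4; Nieves 1/14; Octavio 1/14; Soledad 1/42; Valentina 1/14

There is no surviving spouse, so the entire estate passes to Joaquin's descendants per capita at each generation.
At generation 1 (Hugo, Mateo, Yago, Fernando) there are 4 shares of (1)/4 = 1/4 each.
Living: Mateo and Fernando — each takes 1/4.
Deceased: Hugo and Yago. Their combined 1/2 is pooled and carried to generation 2.
At generation 2 (Catalina, Nieves, Alonso, Ines, Graciela, Octavio, Valentina) there are 7 shares of (1/2)/7 = 1/14 each.
Living: Catalina, Nieves, Ines, Graciela, Octavio, and Valentina — each takes 1/14.
Deceased: Alonso. That 1/14 share is carried to generation 3.
At generation 3 (Soledad, Elena, Lucia) there are 3 shares of (1/14)/3 = 1/42 each.
Living: Soledad, Elena, and Lucia — each takes 1/42.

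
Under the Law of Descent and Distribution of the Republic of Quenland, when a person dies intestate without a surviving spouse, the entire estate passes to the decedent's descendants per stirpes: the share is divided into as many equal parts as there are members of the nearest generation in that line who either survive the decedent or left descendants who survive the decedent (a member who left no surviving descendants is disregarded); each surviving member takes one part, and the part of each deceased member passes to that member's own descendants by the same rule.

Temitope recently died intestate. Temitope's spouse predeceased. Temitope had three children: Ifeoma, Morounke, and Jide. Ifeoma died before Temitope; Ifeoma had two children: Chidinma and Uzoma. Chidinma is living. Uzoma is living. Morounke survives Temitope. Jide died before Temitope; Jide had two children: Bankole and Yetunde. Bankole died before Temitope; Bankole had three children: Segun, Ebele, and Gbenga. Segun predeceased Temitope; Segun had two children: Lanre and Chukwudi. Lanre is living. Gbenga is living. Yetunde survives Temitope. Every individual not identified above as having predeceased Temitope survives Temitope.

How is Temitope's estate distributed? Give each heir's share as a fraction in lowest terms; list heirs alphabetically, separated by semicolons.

There is no surviving spouse, so the entire estate passes to Temitope's descendants per stirpes.
The estate is divided into 3 equal shares of 1/3 among Ifeoma, Morounke, Jide.
Ifeoma predeceased; the 1/3 allotted to Ifeoma's branch passes to Ifeoma's issue by representation.
The 1/3 is divided into 2 equal shares of 1/6 among Chidinma, Uzoma.
Chidinma is living and takes 1/6.
Uzoma is living and takes 1/6.
Morounke is living and takes 1/3.
Jide predeceased; the 1/3 allotted to Jide's branch passes to Jide's issue by representation.
The 1/3 is divided into 2 equal shares of 1/6 among Bankole, Yetunde.
Bankole predeceased; the 1/6 allotted to Bankole's branch passes to Bankole's issue by representation.
The 1/6 is divided into 3 equal shares of 1/18 among Segun, Ebele, Gbenga.
Segun predeceased; the 1/18 allotted to Segun's branch passes to Segun's issue by representation.
The 1/18 is divided into 2 equal shares of 1/36 among Lanre, Chukwudi.
Lanre is living and takes 1/36.
Chukwudi is living and takes 1/36.
Ebele is living and takes 1/18.
Gbenga is living and takes 1/18.
Yetunde is living and takes 1/6.

Chidinma 1/6; Chukwudi 1/36; Ebele 1/18; Gbenga 1/18; Lanre 1/36; Morounke 1/3; Uzoma 1/6; Yetunde 1/6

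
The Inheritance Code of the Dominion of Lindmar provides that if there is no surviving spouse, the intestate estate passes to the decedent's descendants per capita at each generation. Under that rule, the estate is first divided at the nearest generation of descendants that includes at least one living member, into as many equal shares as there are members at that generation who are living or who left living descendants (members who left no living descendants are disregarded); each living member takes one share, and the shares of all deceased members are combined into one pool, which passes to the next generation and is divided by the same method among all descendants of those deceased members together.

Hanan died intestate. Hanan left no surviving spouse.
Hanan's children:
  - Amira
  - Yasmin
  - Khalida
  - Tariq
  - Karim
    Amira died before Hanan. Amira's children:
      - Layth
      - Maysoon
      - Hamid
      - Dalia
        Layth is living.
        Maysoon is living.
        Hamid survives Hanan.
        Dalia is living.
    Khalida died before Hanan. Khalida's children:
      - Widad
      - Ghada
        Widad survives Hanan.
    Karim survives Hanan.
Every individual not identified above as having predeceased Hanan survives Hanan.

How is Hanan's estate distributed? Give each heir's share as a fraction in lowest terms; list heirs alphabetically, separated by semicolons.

Dalia 1/15; Ghada 1/15; Hamid 1/15; Karim 1/5; Layth 1/15; Maysoon 1/15; Tariq 1/5; Widad 1/15; Yasmin 1/5

There is no surviving spouse, so the entire estate passes to Hanan's descendants per capita at each generation.
At generation 1 (Amira, Yasmin, Khalida, Tariq, Karim) there are 5 shares of (1)/5 = 1/5 each.
Living: Yasmin, Tariq, and Karim — each takes 1/5.
Deceased: Amira and Khalida. Their combined 2/5 is pooled and carried to generation 2.
At generation 2 (Layth, Maysoon, Hamid, Dalia, Widad, Ghada) there are 6 shares of (2/5)/6 = 1/15 each.
Living: Layth, Maysoon, Hamid, Dalia, Widad, and Ghada — each takes 1/15.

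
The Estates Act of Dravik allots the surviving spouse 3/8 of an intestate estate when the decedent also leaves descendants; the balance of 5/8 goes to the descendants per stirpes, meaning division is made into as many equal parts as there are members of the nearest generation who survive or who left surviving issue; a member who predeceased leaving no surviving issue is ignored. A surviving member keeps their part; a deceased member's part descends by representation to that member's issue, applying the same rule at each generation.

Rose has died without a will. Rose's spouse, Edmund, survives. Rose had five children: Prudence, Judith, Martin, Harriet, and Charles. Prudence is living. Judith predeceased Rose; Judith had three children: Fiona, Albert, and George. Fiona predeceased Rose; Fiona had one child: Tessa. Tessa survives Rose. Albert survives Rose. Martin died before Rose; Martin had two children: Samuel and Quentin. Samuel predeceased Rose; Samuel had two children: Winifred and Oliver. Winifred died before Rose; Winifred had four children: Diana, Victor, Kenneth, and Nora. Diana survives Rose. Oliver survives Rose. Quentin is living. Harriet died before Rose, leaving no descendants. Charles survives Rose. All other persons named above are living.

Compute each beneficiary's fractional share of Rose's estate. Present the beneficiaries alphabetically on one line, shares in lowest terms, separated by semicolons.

Albert 5/96; Charles 5/32; Diana 5/512; Edmund 3/8; George 5/96; Kenneth 5/512; Nora 5/512; Oliver 5/128; Prudence 5/32; Quentin 5/64; Tessa 5/96; Victor 5/512

Edmund, as surviving spouse, takes 3/8.
The remaining 5/8 passes to Rose's descendants per stirpes.
Harriet left no surviving issue, so that branch lapses and is disregarded.
The 5/8 is divided into 4 equal shares of 5/32 among Prudence, Judith, Martin, Charles.
Prudence is living and takes 5/32.
Judith predeceased; the 5/32 allotted to Judith's branch passes to Judith's issue by representation.
The 5/32 is divided into 3 equal shares of 5/96 among Fiona, Albert, George.
Fiona predeceased; the 5/96 allotted to Fiona's branch passes to Fiona's issue by representation.
Tessa is the sole taker at this level and receives the full 5/96.
Albert is living and takes 5/96.
George is living and takes 5/96.
Martin predeceased; the 5/32 allotted to Martin's branch passes to Martin's issue by representation.
The 5/32 is divided into 2 equal shares of 5/64 among Samuel, Quentin.
Samuel predeceased; the 5/64 allotted to Samuel's branch passes to Samuel's issue by representation.
The 5/64 is divided into 2 equal shares of 5/128 among Winifred, Oliver.
Winifred predeceased; the 5/128 allotted to Winifred's branch passes to Winifred's issue by representation.
The 5/128 is divided into 4 equal shares of 5/512 among Diana, Victor, Kenneth, Nora.
Diana is living and takes 5/512.
Victor is living and takes 5/512.
Kenneth is living and takes 5/512.
Nora is living and takes 5/512.
Oliver is living and takes 5/128.
Quentin is living and takes 5/64.
Charles is living and takes 5/32.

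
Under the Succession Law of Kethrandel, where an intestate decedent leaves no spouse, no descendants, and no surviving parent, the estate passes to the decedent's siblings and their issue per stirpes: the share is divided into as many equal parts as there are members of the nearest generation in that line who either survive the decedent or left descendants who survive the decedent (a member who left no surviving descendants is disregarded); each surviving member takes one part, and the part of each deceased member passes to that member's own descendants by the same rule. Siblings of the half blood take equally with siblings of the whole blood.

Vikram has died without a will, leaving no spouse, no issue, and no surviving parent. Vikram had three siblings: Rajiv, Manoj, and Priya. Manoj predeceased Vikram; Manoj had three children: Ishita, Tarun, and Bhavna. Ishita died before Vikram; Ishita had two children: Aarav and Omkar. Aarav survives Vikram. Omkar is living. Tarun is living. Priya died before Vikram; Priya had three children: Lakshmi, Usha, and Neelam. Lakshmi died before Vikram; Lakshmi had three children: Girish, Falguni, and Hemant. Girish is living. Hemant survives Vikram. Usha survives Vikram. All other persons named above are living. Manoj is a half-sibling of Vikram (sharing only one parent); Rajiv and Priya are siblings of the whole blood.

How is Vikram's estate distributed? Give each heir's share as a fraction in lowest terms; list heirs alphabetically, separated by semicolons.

No spouse, descendants, or parent survives, so the estate passes to Vikram's siblings per stirpes.
Half-blood and whole-blood siblings take equally under the stated rule.
The estate is divided into 3 equal shares of 1/3 among Rajiv, Manoj, Priya.
Rajiv is living and takes 1/3.
Manoj predeceased; the 1/3 allotted to Manoj's branch passes to Manoj's issue by representation.
The 1/3 is divided into 3 equal shares of 1/9 among Ishita, Tarun, Bhavna.
Ishita predeceased; the 1/9 allotted to Ishita's branch passes to Ishita's issue by representation.
The 1/9 is divided into 2 equal shares of 1/18 among Aarav, Omkar.
Aarav is living and takes 1/18.
Omkar is living and takes 1/18.
Tarun is living and takes 1/9.
Bhavna is living and takes 1/9.
Priya predeceased; the 1/3 allotted to Priya's branch passes to Priya's issue by representation.
The 1/3 is divided into 3 equal shares of 1/9 among Lakshmi, Usha, Neelam.
Lakshmi predeceased; the 1/9 allotted to Lakshmi's branch passes to Lakshmi's issue by representation.
The 1/9 is divided into 3 equal shares of 1/27 among Girish, Falguni, Hemant.
Girish is living and takes 1/27.
Falguni is living and takes 1/27.
Hemant is living and takes 1/27.
Usha is living and takes 1/9.
Neelam is living and takes 1/9.

Aarav 1/18; Bhavna 1/9; Falguni 1/27; Girish 1/27; Hemant 1/27; Neelam 1/9; Omkar 1/18; Rajiv 1/3; Tarun 1/9; Usha 1/9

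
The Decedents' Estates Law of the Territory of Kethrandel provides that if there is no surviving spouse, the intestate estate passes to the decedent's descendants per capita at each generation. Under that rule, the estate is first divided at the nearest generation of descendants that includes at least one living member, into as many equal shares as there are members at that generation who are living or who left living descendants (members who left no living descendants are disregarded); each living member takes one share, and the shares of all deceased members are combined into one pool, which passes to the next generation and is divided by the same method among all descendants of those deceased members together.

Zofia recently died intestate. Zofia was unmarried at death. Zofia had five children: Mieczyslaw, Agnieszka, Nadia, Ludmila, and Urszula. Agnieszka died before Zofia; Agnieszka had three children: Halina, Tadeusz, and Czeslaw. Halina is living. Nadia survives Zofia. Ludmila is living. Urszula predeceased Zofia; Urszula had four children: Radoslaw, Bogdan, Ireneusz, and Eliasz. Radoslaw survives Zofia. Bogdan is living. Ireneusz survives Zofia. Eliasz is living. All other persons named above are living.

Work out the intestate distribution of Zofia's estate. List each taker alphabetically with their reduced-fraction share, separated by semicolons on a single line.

There is no surviving spouse, so the entire estate passes to Zofia's descendants per capita at each generation.
At generation 1 (Mieczyslaw, Agnieszka, Nadia, Ludmila, Urszula) there are 5 shares of (1)/5 = 1/5 each.
Living: Mieczyslaw, Nadia, and Ludmila — each takes 1/5.
Deceased: Agnieszka and Urszula. Their combined 2/5 is pooled and carried to generation 2.
At generation 2 (Halina, Tadeusz, Czeslaw, Radoslaw, Bogdan, Ireneusz, Eliasz) there are 7 shares of (2/5)/7 = 2/35 each.
Living: Halina, Tadeusz, Czeslaw, Radoslaw, Bogdan, Ireneusz, and Eliasz — each takes 2/35.

Bogdan 2/35; Czeslaw 2/35; Eliasz 2/35; Halina 2/35; Ireneusz 2/35; Ludmila 1/5; Mieczyslaw 1/5; Nadia 1/5; Radoslaw 2/35; Tadeusz 2/35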